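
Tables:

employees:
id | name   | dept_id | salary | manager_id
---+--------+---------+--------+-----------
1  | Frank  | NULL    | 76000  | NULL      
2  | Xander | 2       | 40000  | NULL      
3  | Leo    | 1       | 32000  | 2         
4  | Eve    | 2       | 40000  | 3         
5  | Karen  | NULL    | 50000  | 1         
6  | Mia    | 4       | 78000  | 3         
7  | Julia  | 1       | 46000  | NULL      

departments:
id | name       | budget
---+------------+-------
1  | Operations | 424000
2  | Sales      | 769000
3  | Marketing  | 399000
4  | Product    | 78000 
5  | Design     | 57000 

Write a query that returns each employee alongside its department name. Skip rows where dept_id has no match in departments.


INNER JOIN keeps only employees rows whose dept_id matches an id in departments. Walk through each employee:
  - employee 1 (Frank): dept_id=NULL, no match -> dropped
  - employee 2 (Xander): dept_id=2 -> matches Sales
  - employee 3 (Leo): dept_id=1 -> matches Operations
  - employee 4 (Eve): dept_id=2 -> matches Sales
  - employee 5 (Karen): dept_id=NULL, no match -> dropped
  - employee 6 (Mia): dept_id=4 -> matches Product
  - employee 7 (Julia): dept_id=1 -> matches Operations
So 2 of 7 rows are dropped.

SQL:
SELECT a.name, b.name AS department
FROM employees a
INNER JOIN departments b ON a.dept_id = b.id

Result:
name   | department
-------+-----------
Xander | Sales     
Leo    | Operations
Eve    | Sales     
Mia    | Product   
Julia  | Operations


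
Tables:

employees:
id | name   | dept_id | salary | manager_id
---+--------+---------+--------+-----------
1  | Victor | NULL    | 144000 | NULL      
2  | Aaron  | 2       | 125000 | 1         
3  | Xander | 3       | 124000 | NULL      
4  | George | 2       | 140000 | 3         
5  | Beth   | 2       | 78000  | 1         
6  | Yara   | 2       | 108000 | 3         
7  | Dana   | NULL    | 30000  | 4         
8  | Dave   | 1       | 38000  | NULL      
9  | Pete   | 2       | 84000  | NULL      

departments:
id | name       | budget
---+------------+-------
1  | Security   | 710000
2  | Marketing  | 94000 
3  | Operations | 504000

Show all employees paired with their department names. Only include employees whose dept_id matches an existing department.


INNER JOIN keeps only employees rows whose dept_id matches an id in departments. Walk through each employee:
  - employee 1 (Victor): dept_id=NULL, no match -> dropped
  - employee 2 (Aaron): dept_id=2 -> matches Marketing
  - employee 3 (Xander): dept_id=3 -> matches Operations
  - employee 4 (George): dept_id=2 -> matches Marketing
  - employee 5 (Beth): dept_id=2 -> matches Marketing
  - employee 6 (Yara): dept_id=2 -> matches Marketing
  - employee 7 (Dana): dept_id=NULL, no match -> dropped
  - employee 8 (Dave): dept_id=1 -> matches Security
  - employee 9 (Pete): dept_id=2 -> matches Marketing
So 2 of 9 rows are dropped.

SQL:
SELECT a.name, b.name AS department
FROM employees a
INNER JOIN departments b ON a.dept_id = b.id

Result:
name   | department
-------+-----------
Aaron  | Marketing 
Xander | Operations
George | Marketing 
Beth   | Marketing 
Yara   | Marketing 
Dave   | Security  
Pete   | Marketing 


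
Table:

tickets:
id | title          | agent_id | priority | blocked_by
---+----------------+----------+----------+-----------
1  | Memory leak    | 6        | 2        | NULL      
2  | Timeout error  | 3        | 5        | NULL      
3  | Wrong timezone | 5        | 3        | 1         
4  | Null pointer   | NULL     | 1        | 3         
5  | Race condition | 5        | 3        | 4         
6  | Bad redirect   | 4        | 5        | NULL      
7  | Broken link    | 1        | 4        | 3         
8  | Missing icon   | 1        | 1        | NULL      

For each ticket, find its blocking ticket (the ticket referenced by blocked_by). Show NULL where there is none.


This is a self-join: tickets is joined to a second copy of itself, matching each row's blocked_by to another row's id. Use LEFT JOIN so rows with blocked_by=NULL are kept.
  - ticket 1 (Memory leak): blocked_by=NULL -> NULL
  - ticket 2 (Timeout error): blocked_by=NULL -> NULL
  - ticket 3 (Wrong timezone): blocked_by=1 -> Memory leak
  - ticket 4 (Null pointer): blocked_by=3 -> Wrong timezone
  - ticket 5 (Race condition): blocked_by=4 -> Null pointer
  - ticket 6 (Bad redirect): blocked_by=NULL -> NULL
  - ticket 7 (Broken link): blocked_by=3 -> Wrong timezone
  - ticket 8 (Missing icon): blocked_by=NULL -> NULL

SQL:
SELECT a.title AS item, b.title AS blocked_by
FROM tickets a
LEFT JOIN tickets b ON a.blocked_by = b.id

Result:
item           | blocked_by    
---------------+---------------
Memory leak    | NULL          
Timeout error  | NULL          
Wrong timezone | Memory leak   
Null pointer   | Wrong timezone
Race condition | Null pointer  
Bad redirect   | NULL          
Broken link    | Wrong timezone
Missing icon   | NULL          


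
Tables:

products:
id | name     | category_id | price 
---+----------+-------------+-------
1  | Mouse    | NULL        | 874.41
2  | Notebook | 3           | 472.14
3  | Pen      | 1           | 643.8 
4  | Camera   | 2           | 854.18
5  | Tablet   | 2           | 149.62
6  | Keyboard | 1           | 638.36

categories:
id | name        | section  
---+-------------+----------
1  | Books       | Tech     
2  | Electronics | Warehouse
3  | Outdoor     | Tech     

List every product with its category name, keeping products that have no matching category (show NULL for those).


LEFT JOIN keeps every row from products (the left table); where category_id has no match in categories, the category columns become NULL. Walk through each product:
  - product 1 (Mouse): category_id=NULL, no match -> kept with NULL
  - product 2 (Notebook): category_id=3 -> matches Outdoor
  - product 3 (Pen): category_id=1 -> matches Books
  - product 4 (Camera): category_id=2 -> matches Electronics
  - product 5 (Tablet): category_id=2 -> matches Electronics
  - product 6 (Keyboard): category_id=1 -> matches Books
All 6 rows appear; 1 has NULL category.

SQL:
SELECT a.name, b.name AS category
FROM products a
LEFT JOIN categories b ON a.category_id = b.id

Result:
name     | category   
---------+------------
Mouse    | NULL       
Notebook | Outdoor    
Pen      | Books      
Camera   | Electronics
Tablet   | Electronics
Keyboard | Books      


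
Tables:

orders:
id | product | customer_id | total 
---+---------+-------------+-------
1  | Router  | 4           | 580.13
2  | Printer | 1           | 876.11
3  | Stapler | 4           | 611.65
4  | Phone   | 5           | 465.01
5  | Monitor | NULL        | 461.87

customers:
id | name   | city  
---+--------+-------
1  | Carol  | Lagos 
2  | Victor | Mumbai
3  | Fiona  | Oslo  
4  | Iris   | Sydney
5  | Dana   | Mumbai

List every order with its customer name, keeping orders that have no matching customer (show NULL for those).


LEFT JOIN keeps every row from orders (the left table); where customer_id has no match in customers, the customer columns become NULL. Walk through each order:
  - order 1 (Router): customer_id=4 -> matches Iris
  - order 2 (Printer): customer_id=1 -> matches Carol
  - order 3 (Stapler): customer_id=4 -> matches Iris
  - order 4 (Phone): customer_id=5 -> matches Dana
  - order 5 (Monitor): customer_id=NULL, no match -> kept with NULL
All 5 rows appear; 1 has NULL customer.

SQL:
SELECT a.product, b.name AS customer
FROM orders a
LEFT JOIN customers b ON a.customer_id = b.id

Result:
product | customer
--------+---------
Router  | Iris    
Printer | Carol   
Stapler | Iris    
Phone   | Dana    
Monitor | NULL    


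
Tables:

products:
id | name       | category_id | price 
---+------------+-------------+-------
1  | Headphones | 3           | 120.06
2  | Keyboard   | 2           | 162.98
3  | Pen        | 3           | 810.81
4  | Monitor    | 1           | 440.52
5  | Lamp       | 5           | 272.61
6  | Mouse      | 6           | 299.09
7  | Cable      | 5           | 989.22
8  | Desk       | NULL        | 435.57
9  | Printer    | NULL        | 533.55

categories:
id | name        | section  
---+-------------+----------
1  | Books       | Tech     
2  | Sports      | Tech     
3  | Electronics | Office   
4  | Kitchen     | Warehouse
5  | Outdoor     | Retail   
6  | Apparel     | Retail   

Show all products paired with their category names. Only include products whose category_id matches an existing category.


INNER JOIN keeps only products rows whose category_id matches an id in categories. Walk through each product:
  - product 1 (Headphones): category_id=3 -> matches Electronics
  - product 2 (Keyboard): category_id=2 -> matches Sports
  - product 3 (Pen): category_id=3 -> matches Electronics
  - product 4 (Monitor): category_id=1 -> matches Books
  - product 5 (Lamp): category_id=5 -> matches Outdoor
  - product 6 (Mouse): category_id=6 -> matches Apparel
  - product 7 (Cable): category_id=5 -> matches Outdoor
  - product 8 (Desk): category_id=NULL, no match -> dropped
  - product 9 (Printer): category_id=NULL, no match -> dropped
So 2 of 9 rows are dropped.

SQL:
SELECT a.name, b.name AS category
FROM products a
INNER JOIN categories b ON a.category_id = b.id

Result:
name       | category   
-----------+------------
Headphones | Electronics
Keyboard   | Sports     
Pen        | Electronics
Monitor    | Books      
Lamp       | Outdoor    
Mouse      | Apparel    
Cable      | Outdoor    


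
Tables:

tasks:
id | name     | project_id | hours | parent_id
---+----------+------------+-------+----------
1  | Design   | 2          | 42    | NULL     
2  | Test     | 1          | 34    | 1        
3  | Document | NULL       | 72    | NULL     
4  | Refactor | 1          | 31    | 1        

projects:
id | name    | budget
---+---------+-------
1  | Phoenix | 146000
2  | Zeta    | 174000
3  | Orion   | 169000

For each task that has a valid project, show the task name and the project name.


INNER JOIN keeps only tasks rows whose project_id matches an id in projects. Walk through each task:
  - task 1 (Design): project_id=2 -> matches Zeta
  - task 2 (Test): project_id=1 -> matches Phoenix
  - task 3 (Document): project_id=NULL, no match -> dropped
  - task 4 (Refactor): project_id=1 -> matches Phoenix
So 1 of 4 rows is dropped.

SQL:
SELECT a.name, b.name AS project
FROM tasks a
INNER JOIN projects b ON a.project_id = b.id

Result:
name     | project
---------+--------
Design   | Zeta   
Test     | Phoenix
Refactor | Phoenix


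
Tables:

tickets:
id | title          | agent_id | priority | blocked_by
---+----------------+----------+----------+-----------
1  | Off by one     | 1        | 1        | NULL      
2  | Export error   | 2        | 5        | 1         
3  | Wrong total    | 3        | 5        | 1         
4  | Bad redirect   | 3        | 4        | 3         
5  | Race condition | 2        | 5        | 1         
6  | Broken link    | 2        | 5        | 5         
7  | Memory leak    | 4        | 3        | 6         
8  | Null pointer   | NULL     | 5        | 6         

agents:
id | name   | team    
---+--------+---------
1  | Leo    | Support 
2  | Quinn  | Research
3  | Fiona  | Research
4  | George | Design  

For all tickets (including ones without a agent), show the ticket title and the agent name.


LEFT JOIN keeps every row from tickets (the left table); where agent_id has no match in agents, the agent columns become NULL. Walk through each ticket:
  - ticket 1 (Off by one): agent_id=1 -> matches Leo
  - ticket 2 (Export error): agent_id=2 -> matches Quinn
  - ticket 3 (Wrong total): agent_id=3 -> matches Fiona
  - ticket 4 (Bad redirect): agent_id=3 -> matches Fiona
  - ticket 5 (Race condition): agent_id=2 -> matches Quinn
  - ticket 6 (Broken link): agent_id=2 -> matches Quinn
  - ticket 7 (Memory leak): agent_id=4 -> matches George
  - ticket 8 (Null pointer): agent_id=NULL, no match -> kept with NULL
All 8 rows appear; 1 has NULL agent.

SQL:
SELECT a.title, b.name AS agent
FROM tickets a
LEFT JOIN agents b ON a.agent_id = b.id

Result:
title          | agent 
---------------+-------
Off by one     | Leo   
Export error   | Quinn 
Wrong total    | Fiona 
Bad redirect   | Fiona 
Race condition | Quinn 
Broken link    | Quinn 
Memory leak    | George
Null pointer   | NULL  


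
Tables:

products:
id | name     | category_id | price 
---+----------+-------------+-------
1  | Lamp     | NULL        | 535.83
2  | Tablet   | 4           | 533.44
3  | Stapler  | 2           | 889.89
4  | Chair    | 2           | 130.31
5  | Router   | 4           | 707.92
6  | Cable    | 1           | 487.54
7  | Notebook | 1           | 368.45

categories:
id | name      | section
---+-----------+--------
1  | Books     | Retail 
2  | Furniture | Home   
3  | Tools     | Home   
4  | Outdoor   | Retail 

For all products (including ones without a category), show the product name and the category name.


LEFT JOIN keeps every row from products (the left table); where category_id has no match in categories, the category columns become NULL. Walk through each product:
  - product 1 (Lamp): category_id=NULL, no match -> kept with NULL
  - product 2 (Tablet): category_id=4 -> matches Outdoor
  - product 3 (Stapler): category_id=2 -> matches Furniture
  - product 4 (Chair): category_id=2 -> matches Furniture
  - product 5 (Router): category_id=4 -> matches Outdoor
  - product 6 (Cable): category_id=1 -> matches Books
  - product 7 (Notebook): category_id=1 -> matches Books
All 7 rows appear; 1 has NULL category.

SQL:
SELECT a.name, b.name AS category
FROM products a
LEFT JOIN categories b ON a.category_id = b.id

Result:
name     | category 
---------+----------
Lamp     | NULL     
Tablet   | Outdoor  
Stapler  | Furniture
Chair    | Furniture
Router   | Outdoor  
Cable    | Books    
Notebook | Books    


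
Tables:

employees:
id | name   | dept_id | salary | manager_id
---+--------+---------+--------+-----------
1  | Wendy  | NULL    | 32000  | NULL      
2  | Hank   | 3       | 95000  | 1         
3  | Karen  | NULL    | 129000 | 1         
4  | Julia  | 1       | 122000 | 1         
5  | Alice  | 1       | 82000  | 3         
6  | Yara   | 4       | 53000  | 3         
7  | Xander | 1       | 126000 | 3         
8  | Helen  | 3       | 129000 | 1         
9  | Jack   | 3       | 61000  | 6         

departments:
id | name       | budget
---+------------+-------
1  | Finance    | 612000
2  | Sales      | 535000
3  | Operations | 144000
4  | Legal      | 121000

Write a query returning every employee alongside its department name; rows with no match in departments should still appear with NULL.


LEFT JOIN keeps every row from employees (the left table); where dept_id has no match in departments, the department columns become NULL. Walk through each employee:
  - employee 1 (Wendy): dept_id=NULL, no match -> kept with NULL
  - employee 2 (Hank): dept_id=3 -> matches Operations
  - employee 3 (Karen): dept_id=NULL, no match -> kept with NULL
  - employee 4 (Julia): dept_id=1 -> matches Finance
  - employee 5 (Alice): dept_id=1 -> matches Finance
  - employee 6 (Yara): dept_id=4 -> matches Legal
  - employee 7 (Xander): dept_id=1 -> matches Finance
  - employee 8 (Helen): dept_id=3 -> matches Operations
  - employee 9 (Jack): dept_id=3 -> matches Operations
All 9 rows appear; 2 have NULL department.

SQL:
SELECT a.name, b.name AS department
FROM employees a
LEFT JOIN departments b ON a.dept_id = b.id

Result:
name   | department
-------+-----------
Wendy  | NULL      
Hank   | Operations
Karen  | NULL      
Julia  | Finance   
Alice  | Finance   
Yara   | Legal     
Xander | Finance   
Helen  | Operations
Jack   | Operations


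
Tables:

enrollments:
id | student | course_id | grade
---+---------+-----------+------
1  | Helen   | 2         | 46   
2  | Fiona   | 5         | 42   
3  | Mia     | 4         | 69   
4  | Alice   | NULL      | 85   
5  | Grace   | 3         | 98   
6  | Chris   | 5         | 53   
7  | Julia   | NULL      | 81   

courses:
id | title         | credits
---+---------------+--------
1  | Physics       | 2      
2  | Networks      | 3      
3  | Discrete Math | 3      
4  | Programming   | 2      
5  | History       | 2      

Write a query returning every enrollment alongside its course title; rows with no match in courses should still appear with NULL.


LEFT JOIN keeps every row from enrollments (the left table); where course_id has no match in courses, the course columns become NULL. Walk through each enrollment:
  - enrollment 1 (Helen): course_id=2 -> matches Networks
  - enrollment 2 (Fiona): course_id=5 -> matches History
  - enrollment 3 (Mia): course_id=4 -> matches Programming
  - enrollment 4 (Alice): course_id=NULL, no match -> kept with NULL
  - enrollment 5 (Grace): course_id=3 -> matches Discrete Math
  - enrollment 6 (Chris): course_id=5 -> matches History
  - enrollment 7 (Julia): course_id=NULL, no match -> kept with NULL
All 7 rows appear; 2 have NULL course.

SQL:
SELECT a.student, b.title AS course
FROM enrollments a
LEFT JOIN courses b ON a.course_id = b.id

Result:
student | course       
--------+--------------
Helen   | Networks     
Fiona   | History      
Mia     | Programming  
Alice   | NULL         
Grace   | Discrete Math
Chris   | History      
Julia   | NULL         


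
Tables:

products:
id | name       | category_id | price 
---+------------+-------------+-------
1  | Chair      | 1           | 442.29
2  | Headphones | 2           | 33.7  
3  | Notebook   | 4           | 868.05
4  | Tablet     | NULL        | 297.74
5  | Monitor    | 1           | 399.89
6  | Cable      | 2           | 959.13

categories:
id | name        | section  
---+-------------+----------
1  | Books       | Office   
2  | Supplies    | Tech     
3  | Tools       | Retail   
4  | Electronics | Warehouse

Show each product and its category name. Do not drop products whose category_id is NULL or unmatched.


LEFT JOIN keeps every row from products (the left table); where category_id has no match in categories, the category columns become NULL. Walk through each product:
  - product 1 (Chair): category_id=1 -> matches Books
  - product 2 (Headphones): category_id=2 -> matches Supplies
  - product 3 (Notebook): category_id=4 -> matches Electronics
  - product 4 (Tablet): category_id=NULL, no match -> kept with NULL
  - product 5 (Monitor): category_id=1 -> matches Books
  - product 6 (Cable): category_id=2 -> matches Supplies
All 6 rows appear; 1 has NULL category.

SQL:
SELECT a.name, b.name AS category
FROM products a
LEFT JOIN categories b ON a.category_id = b.id

Result:
name       | category   
-----------+------------
Chair      | Books      
Headphones | Supplies   
Notebook   | Electronics
Tablet     | NULL       
Monitor    | Books      
Cable      | Supplies   


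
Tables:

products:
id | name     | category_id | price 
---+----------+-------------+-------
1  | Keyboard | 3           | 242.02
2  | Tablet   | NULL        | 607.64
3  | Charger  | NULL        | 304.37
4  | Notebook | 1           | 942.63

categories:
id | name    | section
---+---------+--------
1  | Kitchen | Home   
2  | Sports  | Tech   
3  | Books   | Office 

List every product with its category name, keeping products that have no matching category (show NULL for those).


LEFT JOIN keeps every row from products (the left table); where category_id has no match in categories, the category columns become NULL. Walk through each product:
  - product 1 (Keyboard): category_id=3 -> matches Books
  - product 2 (Tablet): category_id=NULL, no match -> kept with NULL
  - product 3 (Charger): category_id=NULL, no match -> kept with NULL
  - product 4 (Notebook): category_id=1 -> matches Kitchen
All 4 rows appear; 2 have NULL category.

SQL:
SELECT a.name, b.name AS category
FROM products a
LEFT JOIN categories b ON a.category_id = b.id

Result:
name     | category
---------+---------
Keyboard | Books   
Tablet   | NULL    
Charger  | NULL    
Notebook | Kitchen 


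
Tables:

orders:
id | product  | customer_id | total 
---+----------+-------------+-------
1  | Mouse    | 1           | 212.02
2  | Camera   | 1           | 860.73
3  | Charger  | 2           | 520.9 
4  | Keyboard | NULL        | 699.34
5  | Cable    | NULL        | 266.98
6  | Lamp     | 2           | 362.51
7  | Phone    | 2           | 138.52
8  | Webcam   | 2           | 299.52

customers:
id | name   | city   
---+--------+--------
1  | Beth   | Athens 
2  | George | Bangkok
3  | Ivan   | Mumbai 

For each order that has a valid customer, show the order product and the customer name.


INNER JOIN keeps only orders rows whose customer_id matches an id in customers. Walk through each order:
  - order 1 (Mouse): customer_id=1 -> matches Beth
  - order 2 (Camera): customer_id=1 -> matches Beth
  - order 3 (Charger): customer_id=2 -> matches George
  - order 4 (Keyboard): customer_id=NULL, no match -> dropped
  - order 5 (Cable): customer_id=NULL, no match -> dropped
  - order 6 (Lamp): customer_id=2 -> matches George
  - order 7 (Phone): customer_id=2 -> matches George
  - order 8 (Webcam): customer_id=2 -> matches George
So 2 of 8 rows are dropped.

SQL:
SELECT a.product, b.name AS customer
FROM orders a
INNER JOIN customers b ON a.customer_id = b.id

Result:
product | customer
--------+---------
Mouse   | Beth    
Camera  | Beth    
Charger | George  
Lamp    | George  
Phone   | George  
Webcam  | George  


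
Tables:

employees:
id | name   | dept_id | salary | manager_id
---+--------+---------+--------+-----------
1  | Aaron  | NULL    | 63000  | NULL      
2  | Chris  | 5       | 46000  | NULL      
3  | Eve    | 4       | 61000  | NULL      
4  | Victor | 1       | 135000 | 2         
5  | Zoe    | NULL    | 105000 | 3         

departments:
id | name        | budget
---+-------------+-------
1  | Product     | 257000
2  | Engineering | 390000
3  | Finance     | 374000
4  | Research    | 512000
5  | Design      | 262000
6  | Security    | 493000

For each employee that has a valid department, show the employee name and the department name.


INNER JOIN keeps only employees rows whose dept_id matches an id in departments. Walk through each employee:
  - employee 1 (Aaron): dept_id=NULL, no match -> dropped
  - employee 2 (Chris): dept_id=5 -> matches Design
  - employee 3 (Eve): dept_id=4 -> matches Research
  - employee 4 (Victor): dept_id=1 -> matches Product
  - employee 5 (Zoe): dept_id=NULL, no match -> dropped
So 2 of 5 rows are dropped.

SQL:
SELECT a.name, b.name AS department
FROM employees a
INNER JOIN departments b ON a.dept_id = b.id

Result:
name   | department
-------+-----------
Chris  | Design    
Eve    | Research  
Victor | Product   


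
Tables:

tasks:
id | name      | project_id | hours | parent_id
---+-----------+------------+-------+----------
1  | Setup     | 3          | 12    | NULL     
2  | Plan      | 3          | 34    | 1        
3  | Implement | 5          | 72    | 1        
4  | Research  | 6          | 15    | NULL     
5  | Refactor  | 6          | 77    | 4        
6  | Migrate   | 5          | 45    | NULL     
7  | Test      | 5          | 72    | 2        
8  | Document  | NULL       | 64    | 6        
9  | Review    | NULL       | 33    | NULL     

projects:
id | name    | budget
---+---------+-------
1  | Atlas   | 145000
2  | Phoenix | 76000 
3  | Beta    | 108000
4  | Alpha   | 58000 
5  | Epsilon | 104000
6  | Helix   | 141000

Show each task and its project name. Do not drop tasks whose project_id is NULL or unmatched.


LEFT JOIN keeps every row from tasks (the left table); where project_id has no match in projects, the project columns become NULL. Walk through each task:
  - task 1 (Setup): project_id=3 -> matches Beta
  - task 2 (Plan): project_id=3 -> matches Beta
  - task 3 (Implement): project_id=5 -> matches Epsilon
  - task 4 (Research): project_id=6 -> matches Helix
  - task 5 (Refactor): project_id=6 -> matches Helix
  - task 6 (Migrate): project_id=5 -> matches Epsilon
  - task 7 (Test): project_id=5 -> matches Epsilon
  - task 8 (Document): project_id=NULL, no match -> kept with NULL
  - task 9 (Review): project_id=NULL, no match -> kept with NULL
All 9 rows appear; 2 have NULL project.

SQL:
SELECT a.name, b.name AS project
FROM tasks a
LEFT JOIN projects b ON a.project_id = b.id

Result:
name      | project
----------+--------
Setup     | Beta   
Plan      | Beta   
Implement | Epsilon
Research  | Helix  
Refactor  | Helix  
Migrate   | Epsilon
Test      | Epsilon
Document  | NULL   
Review    | NULL   


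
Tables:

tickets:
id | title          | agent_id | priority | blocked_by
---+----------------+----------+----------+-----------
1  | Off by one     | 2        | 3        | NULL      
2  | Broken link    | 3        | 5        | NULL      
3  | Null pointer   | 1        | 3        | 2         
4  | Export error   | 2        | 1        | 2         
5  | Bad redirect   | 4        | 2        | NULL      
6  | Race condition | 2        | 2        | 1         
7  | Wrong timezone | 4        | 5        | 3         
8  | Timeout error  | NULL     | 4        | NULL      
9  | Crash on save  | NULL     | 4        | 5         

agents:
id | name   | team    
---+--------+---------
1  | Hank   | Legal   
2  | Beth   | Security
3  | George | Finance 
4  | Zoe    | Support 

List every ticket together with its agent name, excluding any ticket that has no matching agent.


INNER JOIN keeps only tickets rows whose agent_id matches an id in agents. Walk through each ticket:
  - ticket 1 (Off by one): agent_id=2 -> matches Beth
  - ticket 2 (Broken link): agent_id=3 -> matches George
  - ticket 3 (Null pointer): agent_id=1 -> matches Hank
  - ticket 4 (Export error): agent_id=2 -> matches Beth
  - ticket 5 (Bad redirect): agent_id=4 -> matches Zoe
  - ticket 6 (Race condition): agent_id=2 -> matches Beth
  - ticket 7 (Wrong timezone): agent_id=4 -> matches Zoe
  - ticket 8 (Timeout error): agent_id=NULL, no match -> dropped
  - ticket 9 (Crash on save): agent_id=NULL, no match -> dropped
So 2 of 9 rows are dropped.

SQL:
SELECT a.title, b.name AS agent
FROM tickets a
INNER JOIN agents b ON a.agent_id = b.id

Result:
title          | agent 
---------------+-------
Off by one     | Beth  
Broken link    | George
Null pointer   | Hank  
Export error   | Beth  
Bad redirect   | Zoe   
Race condition | Beth  
Wrong timezone | Zoe   


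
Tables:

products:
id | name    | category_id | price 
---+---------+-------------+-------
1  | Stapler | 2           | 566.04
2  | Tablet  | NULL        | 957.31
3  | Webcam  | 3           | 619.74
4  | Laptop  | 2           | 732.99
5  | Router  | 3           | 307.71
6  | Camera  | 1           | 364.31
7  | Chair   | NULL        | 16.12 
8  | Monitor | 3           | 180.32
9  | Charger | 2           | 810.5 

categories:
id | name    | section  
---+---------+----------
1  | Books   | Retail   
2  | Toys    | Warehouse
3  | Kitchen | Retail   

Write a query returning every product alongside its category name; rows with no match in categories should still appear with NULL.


LEFT JOIN keeps every row from products (the left table); where category_id has no match in categories, the category columns become NULL. Walk through each product:
  - product 1 (Stapler): category_id=2 -> matches Toys
  - product 2 (Tablet): category_id=NULL, no match -> kept with NULL
  - product 3 (Webcam): category_id=3 -> matches Kitchen
  - product 4 (Laptop): category_id=2 -> matches Toys
  - product 5 (Router): category_id=3 -> matches Kitchen
  - product 6 (Camera): category_id=1 -> matches Books
  - product 7 (Chair): category_id=NULL, no match -> kept with NULL
  - product 8 (Monitor): category_id=3 -> matches Kitchen
  - product 9 (Charger): category_id=2 -> matches Toys
All 9 rows appear; 2 have NULL category.

SQL:
SELECT a.name, b.name AS category
FROM products a
LEFT JOIN categories b ON a.category_id = b.id

Result:
name    | category
--------+---------
Stapler | Toys    
Tablet  | NULL    
Webcam  | Kitchen 
Laptop  | Toys    
Router  | Kitchen 
Camera  | Books   
Chair   | NULL    
Monitor | Kitchen 
Charger | Toys    


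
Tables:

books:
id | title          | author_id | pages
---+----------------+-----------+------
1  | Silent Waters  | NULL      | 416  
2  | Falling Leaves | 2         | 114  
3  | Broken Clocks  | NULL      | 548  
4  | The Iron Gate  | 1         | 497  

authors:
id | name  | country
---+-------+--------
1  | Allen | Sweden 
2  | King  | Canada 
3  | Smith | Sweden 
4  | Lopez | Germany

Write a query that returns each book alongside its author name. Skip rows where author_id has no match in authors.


INNER JOIN keeps only books rows whose author_id matches an id in authors. Walk through each book:
  - book 1 (Silent Waters): author_id=NULL, no match -> dropped
  - book 2 (Falling Leaves): author_id=2 -> matches King
  - book 3 (Broken Clocks): author_id=NULL, no match -> dropped
  - book 4 (The Iron Gate): author_id=1 -> matches Allen
So 2 of 4 rows are dropped.

SQL:
SELECT a.title, b.name AS author
FROM books a
INNER JOIN authors b ON a.author_id = b.id

Result:
title          | author
---------------+-------
Falling Leaves | King  
The Iron Gate  | Allen 


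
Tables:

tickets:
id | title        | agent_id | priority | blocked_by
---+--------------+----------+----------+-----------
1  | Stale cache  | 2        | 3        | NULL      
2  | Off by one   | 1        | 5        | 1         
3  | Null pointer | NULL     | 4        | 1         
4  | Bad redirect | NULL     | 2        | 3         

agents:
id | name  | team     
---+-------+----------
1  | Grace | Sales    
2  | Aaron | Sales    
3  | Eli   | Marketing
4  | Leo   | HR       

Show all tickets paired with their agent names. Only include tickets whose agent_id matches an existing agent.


INNER JOIN keeps only tickets rows whose agent_id matches an id in agents. Walk through each ticket:
  - ticket 1 (Stale cache): agent_id=2 -> matches Aaron
  - ticket 2 (Off by one): agent_id=1 -> matches Grace
  - ticket 3 (Null pointer): agent_id=NULL, no match -> dropped
  - ticket 4 (Bad redirect): agent_id=NULL, no match -> dropped
So 2 of 4 rows are dropped.

SQL:
SELECT a.title, b.name AS agent
FROM tickets a
INNER JOIN agents b ON a.agent_id = b.id

Result:
title       | agent
------------+------
Stale cache | Aaron
Off by one  | Grace


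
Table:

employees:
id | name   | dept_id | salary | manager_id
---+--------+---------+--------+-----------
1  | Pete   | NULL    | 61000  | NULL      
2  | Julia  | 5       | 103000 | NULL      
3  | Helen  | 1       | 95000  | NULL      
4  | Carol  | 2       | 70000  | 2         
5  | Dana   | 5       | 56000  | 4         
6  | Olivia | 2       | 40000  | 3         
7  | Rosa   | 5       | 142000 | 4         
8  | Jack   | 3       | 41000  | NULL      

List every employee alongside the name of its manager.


This is a self-join: employees is joined to a second copy of itself, matching each row's manager_id to another row's id. Use LEFT JOIN so rows with manager_id=NULL are kept.
  - employee 1 (Pete): manager_id=NULL -> NULL
  - employee 2 (Julia): manager_id=NULL -> NULL
  - employee 3 (Helen): manager_id=NULL -> NULL
  - employee 4 (Carol): manager_id=2 -> Julia
  - employee 5 (Dana): manager_id=4 -> Carol
  - employee 6 (Olivia): manager_id=3 -> Helen
  - employee 7 (Rosa): manager_id=4 -> Carol
  - employee 8 (Jack): manager_id=NULL -> NULL

SQL:
SELECT a.name AS item, b.name AS manager
FROM employees a
LEFT JOIN employees b ON a.manager_id = b.id

Result:
item   | manager
-------+--------
Pete   | NULL   
Julia  | NULL   
Helen  | NULL   
Carol  | Julia  
Dana   | Carol  
Olivia | Helen  
Rosa   | Carol  
Jack   | NULL   


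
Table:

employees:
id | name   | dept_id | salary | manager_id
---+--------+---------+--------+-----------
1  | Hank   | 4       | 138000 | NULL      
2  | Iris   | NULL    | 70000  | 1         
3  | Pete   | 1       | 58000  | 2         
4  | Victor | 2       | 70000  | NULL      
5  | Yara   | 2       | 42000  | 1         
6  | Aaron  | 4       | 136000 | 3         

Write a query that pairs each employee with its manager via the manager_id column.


This is a self-join: employees is joined to a second copy of itself, matching each row's manager_id to another row's id. Use LEFT JOIN so rows with manager_id=NULL are kept.
  - employee 1 (Hank): manager_id=NULL -> NULL
  - employee 2 (Iris): manager_id=1 -> Hank
  - employee 3 (Pete): manager_id=2 -> Iris
  - employee 4 (Victor): manager_id=NULL -> NULL
  - employee 5 (Yara): manager_id=1 -> Hank
  - employee 6 (Aaron): manager_id=3 -> Pete

SQL:
SELECT a.name AS item, b.name AS manager
FROM employees a
LEFT JOIN employees b ON a.manager_id = b.id

Result:
item   | manager
-------+--------
Hank   | NULL   
Iris   | Hank   
Pete   | Iris   
Victor | NULL   
Yara   | Hank   
Aaron  | Pete   


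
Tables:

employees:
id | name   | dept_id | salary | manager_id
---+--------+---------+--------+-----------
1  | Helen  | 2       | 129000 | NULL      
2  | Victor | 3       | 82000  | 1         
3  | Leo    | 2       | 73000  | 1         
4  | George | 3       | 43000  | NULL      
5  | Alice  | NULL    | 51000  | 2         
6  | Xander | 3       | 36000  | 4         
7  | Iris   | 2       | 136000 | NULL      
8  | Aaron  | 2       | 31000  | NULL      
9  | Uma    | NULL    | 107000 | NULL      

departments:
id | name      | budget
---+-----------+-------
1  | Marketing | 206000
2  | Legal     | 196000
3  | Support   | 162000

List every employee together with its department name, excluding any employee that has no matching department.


INNER JOIN keeps only employees rows whose dept_id matches an id in departments. Walk through each employee:
  - employee 1 (Helen): dept_id=2 -> matches Legal
  - employee 2 (Victor): dept_id=3 -> matches Support
  - employee 3 (Leo): dept_id=2 -> matches Legal
  - employee 4 (George): dept_id=3 -> matches Support
  - employee 5 (Alice): dept_id=NULL, no match -> dropped
  - employee 6 (Xander): dept_id=3 -> matches Support
  - employee 7 (Iris): dept_id=2 -> matches Legal
  - employee 8 (Aaron): dept_id=2 -> matches Legal
  - employee 9 (Uma): dept_id=NULL, no match -> dropped
So 2 of 9 rows are dropped.

SQL:
SELECT a.name, b.name AS department
FROM employees a
INNER JOIN departments b ON a.dept_id = b.id

Result:
name   | department
-------+-----------
Helen  | Legal     
Victor | Support   
Leo    | Legal     
George | Support   
Xander | Support   
Iris   | Legal     
Aaron  | Legal     


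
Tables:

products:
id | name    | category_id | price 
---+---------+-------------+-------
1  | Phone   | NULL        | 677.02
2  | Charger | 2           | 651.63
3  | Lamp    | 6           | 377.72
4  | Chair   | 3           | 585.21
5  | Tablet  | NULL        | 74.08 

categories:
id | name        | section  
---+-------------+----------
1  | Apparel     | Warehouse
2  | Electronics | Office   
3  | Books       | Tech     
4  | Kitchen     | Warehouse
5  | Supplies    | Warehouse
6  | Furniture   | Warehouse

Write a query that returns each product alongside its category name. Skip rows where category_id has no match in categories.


INNER JOIN keeps only products rows whose category_id matches an id in categories. Walk through each product:
  - product 1 (Phone): category_id=NULL, no match -> dropped
  - product 2 (Charger): category_id=2 -> matches Electronics
  - product 3 (Lamp): category_id=6 -> matches Furniture
  - product 4 (Chair): category_id=3 -> matches Books
  - product 5 (Tablet): category_id=NULL, no match -> dropped
So 2 of 5 rows are dropped.

SQL:
SELECT a.name, b.name AS category
FROM products a
INNER JOIN categories b ON a.category_id = b.id

Result:
name    | category   
--------+------------
Charger | Electronics
Lamp    | Furniture  
Chair   | Books      


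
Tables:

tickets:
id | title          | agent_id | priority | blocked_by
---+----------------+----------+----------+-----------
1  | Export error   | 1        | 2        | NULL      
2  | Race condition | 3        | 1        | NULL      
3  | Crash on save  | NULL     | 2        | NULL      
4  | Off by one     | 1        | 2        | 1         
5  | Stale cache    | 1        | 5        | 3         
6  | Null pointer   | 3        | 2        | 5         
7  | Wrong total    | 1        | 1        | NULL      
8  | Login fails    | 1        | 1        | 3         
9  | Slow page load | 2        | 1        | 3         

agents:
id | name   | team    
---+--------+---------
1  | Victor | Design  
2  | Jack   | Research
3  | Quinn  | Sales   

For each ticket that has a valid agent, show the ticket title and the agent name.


INNER JOIN keeps only tickets rows whose agent_id matches an id in agents. Walk through each ticket:
  - ticket 1 (Export error): agent_id=1 -> matches Victor
  - ticket 2 (Race condition): agent_id=3 -> matches Quinn
  - ticket 3 (Crash on save): agent_id=NULL, no match -> dropped
  - ticket 4 (Off by one): agent_id=1 -> matches Victor
  - ticket 5 (Stale cache): agent_id=1 -> matches Victor
  - ticket 6 (Null pointer): agent_id=3 -> matches Quinn
  - ticket 7 (Wrong total): agent_id=1 -> matches Victor
  - ticket 8 (Login fails): agent_id=1 -> matches Victor
  - ticket 9 (Slow page load): agent_id=2 -> matches Jack
So 1 of 9 rows is dropped.

SQL:
SELECT a.title, b.name AS agent
FROM tickets a
INNER JOIN agents b ON a.agent_id = b.id

Result:
title          | agent 
---------------+-------
Export error   | Victor
Race condition | Quinn 
Off by one     | Victor
Stale cache    | Victor
Null pointer   | Quinn 
Wrong total    | Victor
Login fails    | Victor
Slow page load | Jack  


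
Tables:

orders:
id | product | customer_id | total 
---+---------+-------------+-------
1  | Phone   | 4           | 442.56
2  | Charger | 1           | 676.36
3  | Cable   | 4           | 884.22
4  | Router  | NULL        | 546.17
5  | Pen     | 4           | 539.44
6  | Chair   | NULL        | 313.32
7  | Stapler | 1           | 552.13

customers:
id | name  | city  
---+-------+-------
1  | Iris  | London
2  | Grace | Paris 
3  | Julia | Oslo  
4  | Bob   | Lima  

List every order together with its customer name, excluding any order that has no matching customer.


INNER JOIN keeps only orders rows whose customer_id matches an id in customers. Walk through each order:
  - order 1 (Phone): customer_id=4 -> matches Bob
  - order 2 (Charger): customer_id=1 -> matches Iris
  - order 3 (Cable): customer_id=4 -> matches Bob
  - order 4 (Router): customer_id=NULL, no match -> dropped
  - order 5 (Pen): customer_id=4 -> matches Bob
  - order 6 (Chair): customer_id=NULL, no match -> dropped
  - order 7 (Stapler): customer_id=1 -> matches Iris
So 2 of 7 rows are dropped.

SQL:
SELECT a.product, b.name AS customer
FROM orders a
INNER JOIN customers b ON a.customer_id = b.id

Result:
product | customer
--------+---------
Phone   | Bob     
Charger | Iris    
Cable   | Bob     
Pen     | Bob     
Stapler | Iris    


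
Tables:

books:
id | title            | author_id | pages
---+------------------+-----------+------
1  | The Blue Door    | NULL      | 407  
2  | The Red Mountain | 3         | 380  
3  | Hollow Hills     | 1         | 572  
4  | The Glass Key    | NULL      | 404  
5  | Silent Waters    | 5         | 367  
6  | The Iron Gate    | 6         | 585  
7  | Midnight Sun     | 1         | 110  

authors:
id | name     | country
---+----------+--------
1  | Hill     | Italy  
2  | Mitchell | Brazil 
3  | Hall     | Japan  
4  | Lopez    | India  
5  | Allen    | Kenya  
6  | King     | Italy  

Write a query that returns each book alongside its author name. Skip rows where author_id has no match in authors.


INNER JOIN keeps only books rows whose author_id matches an id in authors. Walk through each book:
  - book 1 (The Blue Door): author_id=NULL, no match -> dropped
  - book 2 (The Red Mountain): author_id=3 -> matches Hall
  - book 3 (Hollow Hills): author_id=1 -> matches Hill
  - book 4 (The Glass Key): author_id=NULL, no match -> dropped
  - book 5 (Silent Waters): author_id=5 -> matches Allen
  - book 6 (The Iron Gate): author_id=6 -> matches King
  - book 7 (Midnight Sun): author_id=1 -> matches Hill
So 2 of 7 rows are dropped.

SQL:
SELECT a.title, b.name AS author
FROM books a
INNER JOIN authors b ON a.author_id = b.id

Result:
title            | author
-----------------+-------
The Red Mountain | Hall  
Hollow Hills     | Hill  
Silent Waters    | Allen 
The Iron Gate    | King  
Midnight Sun     | Hill  
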